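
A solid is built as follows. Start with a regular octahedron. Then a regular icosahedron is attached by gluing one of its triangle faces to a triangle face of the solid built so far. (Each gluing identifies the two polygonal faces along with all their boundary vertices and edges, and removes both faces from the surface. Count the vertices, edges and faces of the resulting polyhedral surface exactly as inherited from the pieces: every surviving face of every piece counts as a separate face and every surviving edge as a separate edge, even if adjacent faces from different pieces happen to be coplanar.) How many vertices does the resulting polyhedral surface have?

A regular octahedron: V=6, E=12, F=8.
Attach a regular icosahedron (V=12, E=30, F=20) along a 3-gon: merge 3 vertices and 3 edges, delete both glued faces → V=15, E=39, F=26.
Check: V − E + F = 15 − 39 + 26 = 2.

15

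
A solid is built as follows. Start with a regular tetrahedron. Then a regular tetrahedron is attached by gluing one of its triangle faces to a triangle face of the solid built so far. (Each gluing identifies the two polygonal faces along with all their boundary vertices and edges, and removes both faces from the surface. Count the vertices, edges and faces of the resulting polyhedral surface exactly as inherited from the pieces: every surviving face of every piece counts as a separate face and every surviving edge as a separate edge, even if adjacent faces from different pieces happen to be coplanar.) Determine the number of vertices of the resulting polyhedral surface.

5

A regular tetrahedron: V=4, E=6, F=4.
Attach a regular tetrahedron (V=4, E=6, F=4) along a 3-gon: merge 3 vertices and 3 edges, delete both glued faces → V=5, E=9, F=6.
Check: V − E + F = 5 − 9 + 6 = 2.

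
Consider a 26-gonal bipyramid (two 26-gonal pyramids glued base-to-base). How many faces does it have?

52

A bipyramid over an n-gon has 2n triangular faces and n + 2 vertices: V = 26 + 2 = 28, E = 3·26 = 78, F = 2·26 = 52.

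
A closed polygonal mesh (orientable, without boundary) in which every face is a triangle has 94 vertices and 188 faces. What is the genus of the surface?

1

Every face is a triangle, so 2E = 3·188 = 564, giving E = 282.
χ = V − E + F = 94 − 282 + 188 = 0.
For a closed orientable surface χ = 2 − 2g, so g = (2 − (0))/2 = 1.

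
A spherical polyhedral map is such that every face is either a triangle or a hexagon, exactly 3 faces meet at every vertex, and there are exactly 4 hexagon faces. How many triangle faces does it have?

4

Let x be the number of triangles; then F = 4 + x.
Edge–face incidences: 2E = 6·4 + 3·x = 24 + 3x.
Every vertex has degree 3, so 3V = 2E.
Euler: V − E + F = 2 ⇒ (2E)/3 − E + (4 + x) = 2.
Multiply by 6: 2·(2E) − 3·(2E) + 6·(4 + x) = 12, i.e. 24 + 6x − (24 + 3x) = 12.
Collecting terms: 3x = 12, so x = 4.
Then 2E = 24 + 3·4 = 36, so E = 18, V = 2E/3 = 12, F = 4 + 4 = 8.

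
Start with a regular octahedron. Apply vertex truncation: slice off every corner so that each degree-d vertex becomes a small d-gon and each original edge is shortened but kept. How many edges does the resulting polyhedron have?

36

The base solid has V = 6, E = 12, F = 8.
Truncation replaces each original edge-end by a new vertex, so V′ = 2E = 24.
Each original edge survives, and each old vertex of degree d contributes d new edges; summing degrees gives Σd = 2E, so E′ = E + 2E = 3E = 36.
Each original face survives and each original vertex becomes one new face: F′ = F + V = 14.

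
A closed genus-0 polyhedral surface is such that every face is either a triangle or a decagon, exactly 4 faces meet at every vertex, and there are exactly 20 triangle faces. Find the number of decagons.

2

Let x be the number of decagons; then F = 20 + x.
Edge–face incidences: 2E = 3·20 + 10·x = 60 + 10x.
Every vertex has degree 4, so 4V = 2E.
Euler: V − E + F = 2 ⇒ (2E)/4 − E + (20 + x) = 2.
Multiply by 8: 2·(2E) − 4·(2E) + 8·(20 + x) = 16, i.e. 160 + 8x − 2·(60 + 10x) = 16.
Collecting terms: −12x + 40 = 16, so −12x = −24, so x = 2.
Then 2E = 60 + 10·2 = 80, so E = 40, V = 2E/4 = 20, F = 20 + 2 = 22.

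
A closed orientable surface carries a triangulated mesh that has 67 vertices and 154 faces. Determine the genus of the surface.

6

Every face is a triangle, so 2E = 3·154 = 462, giving E = 231.
χ = V − E + F = 67 − 231 + 154 = -10.
For a closed orientable surface χ = 2 − 2g, so g = (2 − (-10))/2 = 6.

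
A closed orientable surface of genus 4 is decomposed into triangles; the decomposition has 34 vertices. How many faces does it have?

80

χ = 2 − 2·4 = -6, and every face is a triangle so 3F = 2E.
V − E + F = -6 with E = 3F/2 gives 34 − (3/2 − 1)·F = -6, so F = 80 and E = 120.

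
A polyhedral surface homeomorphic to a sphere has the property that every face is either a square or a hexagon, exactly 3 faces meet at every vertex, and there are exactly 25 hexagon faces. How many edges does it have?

87

Let x be the number of squares; then F = 25 + x.
Edge–face incidences: 2E = 6·25 + 4·x = 150 + 4x.
Every vertex has degree 3, so 3V = 2E.
Euler: V − E + F = 2 ⇒ (2E)/3 − E + (25 + x) = 2.
Multiply by 6: 2·(2E) − 3·(2E) + 6·(25 + x) = 12, i.e. 150 + 6x − (150 + 4x) = 12.
Collecting terms: 2x = 12, so x = 6.
Then 2E = 150 + 4·6 = 174, so E = 87, V = 2E/3 = 58, F = 25 + 6 = 31.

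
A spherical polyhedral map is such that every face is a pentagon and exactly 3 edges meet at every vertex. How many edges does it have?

Each face has 5 edges and each edge borders two faces, so 2E = 5F.
Each vertex has degree 3, so 3V = 2E and hence V = 5F/3.
Euler: V − E + F = 2 ⇒ (5F/3) − (5F/2) + F = 2.
Multiply by 6: (10 − 15 + 6)F = 12, i.e. 1F = 12.
So F = 12, E = 5·12/2 = 30, V = 5·12/3 = 20.

30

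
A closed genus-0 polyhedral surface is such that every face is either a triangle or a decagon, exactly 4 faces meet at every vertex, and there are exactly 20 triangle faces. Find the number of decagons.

2

Let x be the number of decagons; then F = 20 + x.
Edge–face incidences: 2E = 3·20 + 10·x = 60 + 10x.
Every vertex has degree 4, so 4V = 2E.
Euler: V − E + F = 2 ⇒ (2E)/4 − E + (20 + x) = 2.
Multiply by 8: 2·(2E) − 4·(2E) + 8·(20 + x) = 16, i.e. 160 + 8x − 2·(60 + 10x) = 16.
Collecting terms: −12x + 40 = 16, so −12x = −24, so x = 2.
Then 2E = 60 + 10·2 = 80, so E = 40, V = 2E/4 = 20, F = 20 + 2 = 22.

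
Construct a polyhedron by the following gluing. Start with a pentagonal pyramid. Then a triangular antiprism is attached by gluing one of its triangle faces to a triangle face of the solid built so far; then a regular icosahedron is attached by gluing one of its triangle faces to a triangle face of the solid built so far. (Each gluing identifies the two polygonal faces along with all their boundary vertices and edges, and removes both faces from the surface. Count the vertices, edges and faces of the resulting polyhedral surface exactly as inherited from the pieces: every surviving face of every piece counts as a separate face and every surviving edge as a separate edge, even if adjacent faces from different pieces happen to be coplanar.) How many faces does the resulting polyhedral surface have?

A pentagonal pyramid: V=6, E=10, F=6.
Attach a triangular antiprism (V=6, E=12, F=8) along a 3-gon: merge 3 vertices and 3 edges, delete both glued faces → V=9, E=19, F=12.
Attach a regular icosahedron (V=12, E=30, F=20) along a 3-gon: merge 3 vertices and 3 edges, delete both glued faces → V=18, E=46, F=30.
Check: V − E + F = 18 − 46 + 30 = 2.

30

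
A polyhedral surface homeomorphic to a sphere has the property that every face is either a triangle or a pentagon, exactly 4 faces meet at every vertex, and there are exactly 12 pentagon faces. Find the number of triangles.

20

Let x be the number of triangles; then F = 12 + x.
Edge–face incidences: 2E = 5·12 + 3·x = 60 + 3x.
Every vertex has degree 4, so 4V = 2E.
Euler: V − E + F = 2 ⇒ (2E)/4 − E + (12 + x) = 2.
Multiply by 8: 2·(2E) − 4·(2E) + 8·(12 + x) = 16, i.e. 96 + 8x − 2·(60 + 3x) = 16.
Collecting terms: 2x − 24 = 16, so 2x = 40, so x = 20.
Then 2E = 60 + 3·20 = 120, so E = 60, V = 2E/4 = 30, F = 12 + 20 = 32.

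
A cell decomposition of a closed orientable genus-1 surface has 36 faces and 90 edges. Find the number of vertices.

For a closed orientable surface of genus 1, χ = 2 − 2·1 = 0.
V = 0 + E − F = 0 + 90 − 36 = 54.

54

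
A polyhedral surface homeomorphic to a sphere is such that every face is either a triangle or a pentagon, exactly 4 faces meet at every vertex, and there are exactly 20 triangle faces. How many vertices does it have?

30

Let x be the number of pentagons; then F = 20 + x.
Edge–face incidences: 2E = 3·20 + 5·x = 60 + 5x.
Every vertex has degree 4, so 4V = 2E.
Euler: V − E + F = 2 ⇒ (2E)/4 − E + (20 + x) = 2.
Multiply by 8: 2·(2E) − 4·(2E) + 8·(20 + x) = 16, i.e. 160 + 8x − 2·(60 + 5x) = 16.
Collecting terms: −2x + 40 = 16, so −2x = −24, so x = 12.
Then 2E = 60 + 5·12 = 120, so E = 60, V = 2E/4 = 30, F = 20 + 12 = 32.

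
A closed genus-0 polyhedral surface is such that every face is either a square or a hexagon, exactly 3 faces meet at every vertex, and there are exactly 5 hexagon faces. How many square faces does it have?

Let x be the number of squares; then F = 5 + x.
Edge–face incidences: 2E = 6·5 + 4·x = 30 + 4x.
Every vertex has degree 3, so 3V = 2E.
Euler: V − E + F = 2 ⇒ (2E)/3 − E + (5 + x) = 2.
Multiply by 6: 2·(2E) − 3·(2E) + 6·(5 + x) = 12, i.e. 30 + 6x − (30 + 4x) = 12.
Collecting terms: 2x = 12, so x = 6.
Then 2E = 30 + 4·6 = 54, so E = 27, V = 2E/3 = 18, F = 5 + 6 = 11.

6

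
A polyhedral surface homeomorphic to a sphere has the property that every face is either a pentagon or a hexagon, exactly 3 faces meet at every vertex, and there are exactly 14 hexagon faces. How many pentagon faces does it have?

Let x be the number of pentagons; then F = 14 + x.
Edge–face incidences: 2E = 6·14 + 5·x = 84 + 5x.
Every vertex has degree 3, so 3V = 2E.
Euler: V − E + F = 2 ⇒ (2E)/3 − E + (14 + x) = 2.
Multiply by 6: 2·(2E) − 3·(2E) + 6·(14 + x) = 12, i.e. 84 + 6x − (84 + 5x) = 12.
Collecting terms: x = 12.
Then 2E = 84 + 5·12 = 144, so E = 72, V = 2E/3 = 48, F = 14 + 12 = 26.

12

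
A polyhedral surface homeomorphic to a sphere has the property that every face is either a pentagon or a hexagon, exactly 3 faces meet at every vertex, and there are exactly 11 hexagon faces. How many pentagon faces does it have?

Let x be the number of pentagons; then F = 11 + x.
Edge–face incidences: 2E = 6·11 + 5·x = 66 + 5x.
Every vertex has degree 3, so 3V = 2E.
Euler: V − E + F = 2 ⇒ (2E)/3 − E + (11 + x) = 2.
Multiply by 6: 2·(2E) − 3·(2E) + 6·(11 + x) = 12, i.e. 66 + 6x − (66 + 5x) = 12.
Collecting terms: x = 12.
Then 2E = 66 + 5·12 = 126, so E = 63, V = 2E/3 = 42, F = 11 + 12 = 23.

12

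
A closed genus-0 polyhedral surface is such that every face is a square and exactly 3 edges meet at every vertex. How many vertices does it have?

Each face has 4 edges and each edge borders two faces, so 2E = 4F.
Each vertex has degree 3, so 3V = 2E and hence V = 4F/3.
Euler: V − E + F = 2 ⇒ (4F/3) − (4F/2) + F = 2.
Multiply by 6: (8 − 12 + 6)F = 12, i.e. 2F = 12.
So F = 6, E = 4·6/2 = 12, V = 4·6/3 = 8.

8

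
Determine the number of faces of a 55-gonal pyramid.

A pyramid on an n-gon base has one n-gon and n triangles: V = 55 + 1 = 56, E = 2·55 = 110, F = 55 + 1 = 56.

56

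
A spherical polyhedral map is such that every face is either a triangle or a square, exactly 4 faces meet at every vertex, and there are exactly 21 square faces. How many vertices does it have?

Let x be the number of triangles; then F = 21 + x.
Edge–face incidences: 2E = 4·21 + 3·x = 84 + 3x.
Every vertex has degree 4, so 4V = 2E.
Euler: V − E + F = 2 ⇒ (2E)/4 − E + (21 + x) = 2.
Multiply by 8: 2·(2E) − 4·(2E) + 8·(21 + x) = 16, i.e. 168 + 8x − 2·(84 + 3x) = 16.
Collecting terms: 2x = 16, so x = 8.
Then 2E = 84 + 3·8 = 108, so E = 54, V = 2E/4 = 27, F = 21 + 8 = 29.

27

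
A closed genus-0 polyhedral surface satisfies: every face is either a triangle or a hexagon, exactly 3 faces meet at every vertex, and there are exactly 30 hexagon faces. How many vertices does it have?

Let x be the number of triangles; then F = 30 + x.
Edge–face incidences: 2E = 6·30 + 3·x = 180 + 3x.
Every vertex has degree 3, so 3V = 2E.
Euler: V − E + F = 2 ⇒ (2E)/3 − E + (30 + x) = 2.
Multiply by 6: 2·(2E) − 3·(2E) + 6·(30 + x) = 12, i.e. 180 + 6x − (180 + 3x) = 12.
Collecting terms: 3x = 12, so x = 4.
Then 2E = 180 + 3·4 = 192, so E = 96, V = 2E/3 = 64, F = 30 + 4 = 34.

64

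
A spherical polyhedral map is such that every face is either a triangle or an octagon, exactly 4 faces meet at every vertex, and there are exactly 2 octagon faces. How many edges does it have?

32

Let x be the number of triangles; then F = 2 + x.
Edge–face incidences: 2E = 8·2 + 3·x = 16 + 3x.
Every vertex has degree 4, so 4V = 2E.
Euler: V − E + F = 2 ⇒ (2E)/4 − E + (2 + x) = 2.
Multiply by 8: 2·(2E) − 4·(2E) + 8·(2 + x) = 16, i.e. 16 + 8x − 2·(16 + 3x) = 16.
Collecting terms: 2x − 16 = 16, so 2x = 32, so x = 16.
Then 2E = 16 + 3·16 = 64, so E = 32, V = 2E/4 = 16, F = 2 + 16 = 18.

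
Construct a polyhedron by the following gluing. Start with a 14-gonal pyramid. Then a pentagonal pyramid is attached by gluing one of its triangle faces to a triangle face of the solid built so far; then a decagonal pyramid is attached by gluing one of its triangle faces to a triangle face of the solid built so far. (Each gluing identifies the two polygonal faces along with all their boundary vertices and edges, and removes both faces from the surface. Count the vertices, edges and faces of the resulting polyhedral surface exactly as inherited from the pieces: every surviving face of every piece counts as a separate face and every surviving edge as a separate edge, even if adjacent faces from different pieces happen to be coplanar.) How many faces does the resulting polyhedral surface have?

28

A 14-gonal pyramid: V=15, E=28, F=15.
Attach a pentagonal pyramid (V=6, E=10, F=6) along a 3-gon: merge 3 vertices and 3 edges, delete both glued faces → V=18, E=35, F=19.
Attach a decagonal pyramid (V=11, E=20, F=11) along a 3-gon: merge 3 vertices and 3 edges, delete both glued faces → V=26, E=52, F=28.
Check: V − E + F = 26 − 52 + 28 = 2.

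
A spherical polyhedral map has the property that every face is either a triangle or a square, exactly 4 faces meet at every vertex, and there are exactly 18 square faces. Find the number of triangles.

Let x be the number of triangles; then F = 18 + x.
Edge–face incidences: 2E = 4·18 + 3·x = 72 + 3x.
Every vertex has degree 4, so 4V = 2E.
Euler: V − E + F = 2 ⇒ (2E)/4 − E + (18 + x) = 2.
Multiply by 8: 2·(2E) − 4·(2E) + 8·(18 + x) = 16, i.e. 144 + 8x − 2·(72 + 3x) = 16.
Collecting terms: 2x = 16, so x = 8.
Then 2E = 72 + 3·8 = 96, so E = 48, V = 2E/4 = 24, F = 18 + 8 = 26.

8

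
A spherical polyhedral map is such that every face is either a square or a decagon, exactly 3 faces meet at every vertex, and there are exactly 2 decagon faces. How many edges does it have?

30

Let x be the number of squares; then F = 2 + x.
Edge–face incidences: 2E = 10·2 + 4·x = 20 + 4x.
Every vertex has degree 3, so 3V = 2E.
Euler: V − E + F = 2 ⇒ (2E)/3 − E + (2 + x) = 2.
Multiply by 6: 2·(2E) − 3·(2E) + 6·(2 + x) = 12, i.e. 12 + 6x − (20 + 4x) = 12.
Collecting terms: 2x − 8 = 12, so 2x = 20, so x = 10.
Then 2E = 20 + 4·10 = 60, so E = 30, V = 2E/3 = 20, F = 2 + 10 = 12.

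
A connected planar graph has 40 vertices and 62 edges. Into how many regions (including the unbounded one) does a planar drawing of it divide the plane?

24

Euler's formula for a connected plane graph: V − E + F = 2, so F = 2 − 40 + 62 = 24.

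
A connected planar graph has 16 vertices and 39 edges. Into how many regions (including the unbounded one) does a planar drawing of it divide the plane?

25

Euler's formula for a connected plane graph: V − E + F = 2, so F = 2 − 16 + 39 = 25.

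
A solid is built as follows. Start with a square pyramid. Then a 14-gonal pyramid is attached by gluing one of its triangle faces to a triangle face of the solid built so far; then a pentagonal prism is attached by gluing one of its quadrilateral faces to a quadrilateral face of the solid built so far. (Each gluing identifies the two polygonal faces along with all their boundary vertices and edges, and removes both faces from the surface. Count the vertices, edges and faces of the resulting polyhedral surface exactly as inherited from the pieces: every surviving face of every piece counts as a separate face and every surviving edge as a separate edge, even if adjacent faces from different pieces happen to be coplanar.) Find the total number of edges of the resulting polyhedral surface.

44

A square pyramid: V=5, E=8, F=5.
Attach a 14-gonal pyramid (V=15, E=28, F=15) along a 3-gon: merge 3 vertices and 3 edges, delete both glued faces → V=17, E=33, F=18.
Attach a pentagonal prism (V=10, E=15, F=7) along a 4-gon: merge 4 vertices and 4 edges, delete both glued faces → V=23, E=44, F=23.
Check: V − E + F = 23 − 44 + 23 = 2.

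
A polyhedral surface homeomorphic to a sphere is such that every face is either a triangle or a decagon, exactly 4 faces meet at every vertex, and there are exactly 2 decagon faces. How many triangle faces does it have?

20

Let x be the number of triangles; then F = 2 + x.
Edge–face incidences: 2E = 10·2 + 3·x = 20 + 3x.
Every vertex has degree 4, so 4V = 2E.
Euler: V − E + F = 2 ⇒ (2E)/4 − E + (2 + x) = 2.
Multiply by 8: 2·(2E) − 4·(2E) + 8·(2 + x) = 16, i.e. 16 + 8x − 2·(20 + 3x) = 16.
Collecting terms: 2x − 24 = 16, so 2x = 40, so x = 20.
Then 2E = 20 + 3·20 = 80, so E = 40, V = 2E/4 = 20, F = 2 + 20 = 22.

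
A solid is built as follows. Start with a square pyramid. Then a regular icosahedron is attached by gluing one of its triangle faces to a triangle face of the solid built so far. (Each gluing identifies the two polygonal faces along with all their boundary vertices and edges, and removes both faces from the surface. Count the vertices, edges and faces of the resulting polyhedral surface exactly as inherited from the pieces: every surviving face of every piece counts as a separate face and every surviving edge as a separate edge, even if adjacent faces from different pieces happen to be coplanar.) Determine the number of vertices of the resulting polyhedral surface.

A square pyramid: V=5, E=8, F=5.
Attach a regular icosahedron (V=12, E=30, F=20) along a 3-gon: merge 3 vertices and 3 edges, delete both glued faces → V=14, E=35, F=23.
Check: V − E + F = 14 − 35 + 23 = 2.

14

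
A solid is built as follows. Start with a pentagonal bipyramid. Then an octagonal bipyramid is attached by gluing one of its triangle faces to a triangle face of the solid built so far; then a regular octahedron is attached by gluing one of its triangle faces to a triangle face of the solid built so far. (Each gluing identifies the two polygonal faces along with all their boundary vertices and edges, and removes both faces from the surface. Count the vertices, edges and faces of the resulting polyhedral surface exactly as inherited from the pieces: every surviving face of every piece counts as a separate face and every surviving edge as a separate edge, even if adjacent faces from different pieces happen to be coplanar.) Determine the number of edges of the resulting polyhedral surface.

A pentagonal bipyramid: V=7, E=15, F=10.
Attach an octagonal bipyramid (V=10, E=24, F=16) along a 3-gon: merge 3 vertices and 3 edges, delete both glued faces → V=14, E=36, F=24.
Attach a regular octahedron (V=6, E=12, F=8) along a 3-gon: merge 3 vertices and 3 edges, delete both glued faces → V=17, E=45, F=30.
Check: V − E + F = 17 − 45 + 30 = 2.

45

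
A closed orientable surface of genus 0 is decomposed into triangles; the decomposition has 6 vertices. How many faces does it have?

8

χ = 2 − 2·0 = 2, and every face is a triangle so 3F = 2E.
V − E + F = 2 with E = 3F/2 gives 6 − (3/2 − 1)·F = 2, so F = 8 and E = 12.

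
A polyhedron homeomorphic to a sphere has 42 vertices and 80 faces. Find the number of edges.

Here V − E + F = 2.
E = V + F − (2) = 42 + 80 − (2) = 120.

120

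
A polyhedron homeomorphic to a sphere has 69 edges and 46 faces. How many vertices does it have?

Here V − E + F = 2.
V = 2 + E − F = 2 + 69 − 46 = 25.

25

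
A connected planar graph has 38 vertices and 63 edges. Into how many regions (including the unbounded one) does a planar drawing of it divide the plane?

27

Euler's formula for a connected plane graph: V − E + F = 2, so F = 2 − 38 + 63 = 27.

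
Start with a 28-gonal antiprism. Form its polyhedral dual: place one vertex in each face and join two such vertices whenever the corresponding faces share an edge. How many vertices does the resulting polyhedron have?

58

The base solid has V = 56, E = 112, F = 58.
The dual swaps V and F and preserves E: V′ = F = 58, E′ = E = 112, F′ = V = 56.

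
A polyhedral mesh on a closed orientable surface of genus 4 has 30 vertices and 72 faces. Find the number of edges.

108

For a closed orientable surface of genus 4, χ = 2 − 2·4 = -6.
E = V + F − (-6) = 30 + 72 − (-6) = 108.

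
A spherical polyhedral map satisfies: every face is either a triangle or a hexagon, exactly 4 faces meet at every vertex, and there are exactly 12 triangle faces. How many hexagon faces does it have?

Let x be the number of hexagons; then F = 12 + x.
Edge–face incidences: 2E = 3·12 + 6·x = 36 + 6x.
Every vertex has degree 4, so 4V = 2E.
Euler: V − E + F = 2 ⇒ (2E)/4 − E + (12 + x) = 2.
Multiply by 8: 2·(2E) − 4·(2E) + 8·(12 + x) = 16, i.e. 96 + 8x − 2·(36 + 6x) = 16.
Collecting terms: −4x + 24 = 16, so −4x = −8, so x = 2.
Then 2E = 36 + 6·2 = 48, so E = 24, V = 2E/4 = 12, F = 12 + 2 = 14.

2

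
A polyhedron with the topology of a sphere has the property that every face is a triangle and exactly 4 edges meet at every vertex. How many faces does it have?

Each face has 3 edges and each edge borders two faces, so 2E = 3F.
Each vertex has degree 4, so 4V = 2E and hence V = 3F/4.
Euler: V − E + F = 2 ⇒ (3F/4) − (3F/2) + F = 2.
Multiply by 8: (6 − 12 + 8)F = 16, i.e. 2F = 16.
So F = 8, E = 3·8/2 = 12, V = 3·8/4 = 6.

8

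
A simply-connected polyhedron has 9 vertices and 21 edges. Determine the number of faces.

Here V − E + F = 2.
F = 2 − V + E = 2 − 9 + 21 = 14.

14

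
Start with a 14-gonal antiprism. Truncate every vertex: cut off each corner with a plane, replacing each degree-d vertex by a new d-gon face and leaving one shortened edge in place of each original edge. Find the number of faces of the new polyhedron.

58

The base solid has V = 28, E = 56, F = 30.
Truncation replaces each original edge-end by a new vertex, so V′ = 2E = 112.
Each original edge survives, and each old vertex of degree d contributes d new edges; summing degrees gives Σd = 2E, so E′ = E + 2E = 3E = 168.
Each original face survives and each original vertex becomes one new face: F′ = F + V = 58.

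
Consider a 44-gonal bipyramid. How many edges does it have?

132

A bipyramid over an n-gon has 2n triangular faces and n + 2 vertices: V = 44 + 2 = 46, E = 3·44 = 132, F = 2·44 = 88.
Check: V − E + F = 46 − 132 + 88 = 2.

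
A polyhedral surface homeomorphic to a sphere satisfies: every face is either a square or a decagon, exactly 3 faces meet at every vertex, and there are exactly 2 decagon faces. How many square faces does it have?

10

Let x be the number of squares; then F = 2 + x.
Edge–face incidences: 2E = 10·2 + 4·x = 20 + 4x.
Every vertex has degree 3, so 3V = 2E.
Euler: V − E + F = 2 ⇒ (2E)/3 − E + (2 + x) = 2.
Multiply by 6: 2·(2E) − 3·(2E) + 6·(2 + x) = 12, i.e. 12 + 6x − (20 + 4x) = 12.
Collecting terms: 2x − 8 = 12, so 2x = 20, so x = 10.
Then 2E = 20 + 4·10 = 60, so E = 30, V = 2E/3 = 20, F = 2 + 10 = 12.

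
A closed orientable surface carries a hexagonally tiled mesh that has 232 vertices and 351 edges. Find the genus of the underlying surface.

2

Every face is a hexagon and each edge borders two faces, so 6F = 2·351, giving F = 117.
χ = V − E + F = 232 − 351 + 117 = -2.
For a closed orientable surface χ = 2 − 2g, so g = (2 − (-2))/2 = 2.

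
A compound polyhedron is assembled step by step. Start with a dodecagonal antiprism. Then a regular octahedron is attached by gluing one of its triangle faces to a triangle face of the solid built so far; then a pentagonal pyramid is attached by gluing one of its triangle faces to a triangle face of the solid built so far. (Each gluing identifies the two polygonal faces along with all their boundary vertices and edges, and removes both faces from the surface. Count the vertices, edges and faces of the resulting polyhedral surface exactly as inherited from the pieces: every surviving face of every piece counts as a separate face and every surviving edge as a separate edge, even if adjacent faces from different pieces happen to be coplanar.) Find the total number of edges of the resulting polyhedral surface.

64

A dodecagonal antiprism: V=24, E=48, F=26.
Attach a regular octahedron (V=6, E=12, F=8) along a 3-gon: merge 3 vertices and 3 edges, delete both glued faces → V=27, E=57, F=32.
Attach a pentagonal pyramid (V=6, E=10, F=6) along a 3-gon: merge 3 vertices and 3 edges, delete both glued faces → V=30, E=64, F=36.
Check: V − E + F = 30 − 64 + 36 = 2.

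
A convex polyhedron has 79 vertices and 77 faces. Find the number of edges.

154

Here V − E + F = 2.
E = V + F − (2) = 79 + 77 − (2) = 154.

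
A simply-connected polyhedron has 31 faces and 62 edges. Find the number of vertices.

33

Here V − E + F = 2.
V = 2 + E − F = 2 + 62 − 31 = 33.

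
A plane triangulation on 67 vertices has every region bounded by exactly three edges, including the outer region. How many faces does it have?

130

In a plane triangulation 3F = 2E and V − E + F = 2, so F = 2V − 4 = 2·67 − 4 = 130.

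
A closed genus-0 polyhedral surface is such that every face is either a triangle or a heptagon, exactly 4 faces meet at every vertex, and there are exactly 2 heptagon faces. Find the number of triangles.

14

Let x be the number of triangles; then F = 2 + x.
Edge–face incidences: 2E = 7·2 + 3·x = 14 + 3x.
Every vertex has degree 4, so 4V = 2E.
Euler: V − E + F = 2 ⇒ (2E)/4 − E + (2 + x) = 2.
Multiply by 8: 2·(2E) − 4·(2E) + 8·(2 + x) = 16, i.e. 16 + 8x − 2·(14 + 3x) = 16.
Collecting terms: 2x − 12 = 16, so 2x = 28, so x = 14.
Then 2E = 14 + 3·14 = 56, so E = 28, V = 2E/4 = 14, F = 2 + 14 = 16.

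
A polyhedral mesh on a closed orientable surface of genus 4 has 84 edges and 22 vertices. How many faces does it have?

For a closed orientable surface of genus 4, χ = 2 − 2·4 = -6.
F = -6 − V + E = -6 − 22 + 84 = 56.

56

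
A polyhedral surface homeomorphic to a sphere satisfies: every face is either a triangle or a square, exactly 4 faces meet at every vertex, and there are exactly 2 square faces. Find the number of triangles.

Let x be the number of triangles; then F = 2 + x.
Edge–face incidences: 2E = 4·2 + 3·x = 8 + 3x.
Every vertex has degree 4, so 4V = 2E.
Euler: V − E + F = 2 ⇒ (2E)/4 − E + (2 + x) = 2.
Multiply by 8: 2·(2E) − 4·(2E) + 8·(2 + x) = 16, i.e. 16 + 8x − 2·(8 + 3x) = 16.
Collecting terms: 2x = 16, so x = 8.
Then 2E = 8 + 3·8 = 32, so E = 16, V = 2E/4 = 8, F = 2 + 8 = 10.

8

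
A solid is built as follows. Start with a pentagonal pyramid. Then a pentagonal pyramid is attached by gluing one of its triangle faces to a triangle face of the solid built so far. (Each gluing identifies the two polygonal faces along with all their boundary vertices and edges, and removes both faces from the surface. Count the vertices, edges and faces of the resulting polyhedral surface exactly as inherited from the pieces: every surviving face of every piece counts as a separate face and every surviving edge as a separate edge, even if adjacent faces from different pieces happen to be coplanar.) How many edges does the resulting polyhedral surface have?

A pentagonal pyramid: V=6, E=10, F=6.
Attach a pentagonal pyramid (V=6, E=10, F=6) along a 3-gon: merge 3 vertices and 3 edges, delete both glued faces → V=9, E=17, F=10.
Check: V − E + F = 9 − 17 + 10 = 2.

17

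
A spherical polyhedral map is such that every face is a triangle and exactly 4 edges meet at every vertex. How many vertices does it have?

Each face has 3 edges and each edge borders two faces, so 2E = 3F.
Each vertex has degree 4, so 4V = 2E and hence V = 3F/4.
Euler: V − E + F = 2 ⇒ (3F/4) − (3F/2) + F = 2.
Multiply by 8: (6 − 12 + 8)F = 16, i.e. 2F = 16.
So F = 8, E = 3·8/2 = 12, V = 3·8/4 = 6.

6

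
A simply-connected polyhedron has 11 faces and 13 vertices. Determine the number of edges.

22

Here V − E + F = 2.
E = V + F − (2) = 13 + 11 − (2) = 22.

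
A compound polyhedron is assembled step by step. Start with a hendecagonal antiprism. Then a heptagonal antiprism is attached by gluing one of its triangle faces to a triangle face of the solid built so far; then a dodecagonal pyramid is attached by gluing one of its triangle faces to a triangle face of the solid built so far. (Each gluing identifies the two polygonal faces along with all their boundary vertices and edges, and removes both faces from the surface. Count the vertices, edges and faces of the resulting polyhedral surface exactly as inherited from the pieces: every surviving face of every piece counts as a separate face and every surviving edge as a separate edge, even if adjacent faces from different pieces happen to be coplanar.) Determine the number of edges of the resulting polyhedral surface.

A hendecagonal antiprism: V=22, E=44, F=24.
Attach a heptagonal antiprism (V=14, E=28, F=16) along a 3-gon: merge 3 vertices and 3 edges, delete both glued faces → V=33, E=69, F=38.
Attach a dodecagonal pyramid (V=13, E=24, F=13) along a 3-gon: merge 3 vertices and 3 edges, delete both glued faces → V=43, E=90, F=49.
Check: V − E + F = 43 − 90 + 49 = 2.

90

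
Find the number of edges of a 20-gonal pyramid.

A pyramid on an n-gon base has one n-gon and n triangles: V = 20 + 1 = 21, E = 2·20 = 40, F = 20 + 1 = 21.

40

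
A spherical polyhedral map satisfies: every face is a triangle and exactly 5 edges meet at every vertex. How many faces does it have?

Each face has 3 edges and each edge borders two faces, so 2E = 3F.
Each vertex has degree 5, so 5V = 2E and hence V = 3F/5.
Euler: V − E + F = 2 ⇒ (3F/5) − (3F/2) + F = 2.
Multiply by 10: (6 − 15 + 10)F = 20, i.e. 1F = 20.
So F = 20, E = 3·20/2 = 30, V = 3·20/5 = 12.

20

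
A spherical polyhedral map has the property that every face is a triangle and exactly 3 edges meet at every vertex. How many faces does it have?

Each face has 3 edges and each edge borders two faces, so 2E = 3F.
Each vertex has degree 3, so 3V = 2E and hence V = 3F/3.
Euler: V − E + F = 2 ⇒ (3F/3) − (3F/2) + F = 2.
Multiply by 6: (6 − 9 + 6)F = 12, i.e. 3F = 12.
So F = 4, E = 3·4/2 = 6, V = 3·4/3 = 4.

4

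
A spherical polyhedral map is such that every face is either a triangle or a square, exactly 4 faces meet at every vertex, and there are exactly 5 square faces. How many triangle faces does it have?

8

Let x be the number of triangles; then F = 5 + x.
Edge–face incidences: 2E = 4·5 + 3·x = 20 + 3x.
Every vertex has degree 4, so 4V = 2E.
Euler: V − E + F = 2 ⇒ (2E)/4 − E + (5 + x) = 2.
Multiply by 8: 2·(2E) − 4·(2E) + 8·(5 + x) = 16, i.e. 40 + 8x − 2·(20 + 3x) = 16.
Collecting terms: 2x = 16, so x = 8.
Then 2E = 20 + 3·8 = 44, so E = 22, V = 2E/4 = 11, F = 5 + 8 = 13.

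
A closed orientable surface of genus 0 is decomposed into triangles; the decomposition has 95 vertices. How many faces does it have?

186

χ = 2 − 2·0 = 2, and every face is a triangle so 3F = 2E.
V − E + F = 2 with E = 3F/2 gives 95 − (3/2 − 1)·F = 2, so F = 186 and E = 279.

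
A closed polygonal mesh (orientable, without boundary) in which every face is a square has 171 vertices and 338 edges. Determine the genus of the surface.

0

Every face is a square and each edge borders two faces, so 4F = 2·338, giving F = 169.
χ = V − E + F = 171 − 338 + 169 = 2.
For a closed orientable surface χ = 2 − 2g, so g = (2 − (2))/2 = 0.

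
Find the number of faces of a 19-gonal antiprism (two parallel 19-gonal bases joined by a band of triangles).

40

An antiprism on an n-gon has two n-gon caps and 2n triangles: V = 2·19 = 38, E = 4·19 = 76, F = 2·19 + 2 = 40.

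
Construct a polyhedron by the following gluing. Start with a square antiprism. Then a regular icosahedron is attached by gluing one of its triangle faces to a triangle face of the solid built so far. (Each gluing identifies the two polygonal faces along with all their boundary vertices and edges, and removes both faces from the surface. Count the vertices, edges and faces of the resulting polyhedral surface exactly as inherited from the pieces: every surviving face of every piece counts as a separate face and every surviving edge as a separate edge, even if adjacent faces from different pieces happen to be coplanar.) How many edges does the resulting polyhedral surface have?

43

A square antiprism: V=8, E=16, F=10.
Attach a regular icosahedron (V=12, E=30, F=20) along a 3-gon: merge 3 vertices and 3 edges, delete both glued faces → V=17, E=43, F=28.
Check: V − E + F = 17 − 43 + 28 = 2.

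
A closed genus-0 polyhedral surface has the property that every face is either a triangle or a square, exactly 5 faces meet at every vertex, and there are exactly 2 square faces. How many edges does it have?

Let x be the number of triangles; then F = 2 + x.
Edge–face incidences: 2E = 4·2 + 3·x = 8 + 3x.
Every vertex has degree 5, so 5V = 2E.
Euler: V − E + F = 2 ⇒ (2E)/5 − E + (2 + x) = 2.
Multiply by 10: 2·(2E) − 5·(2E) + 10·(2 + x) = 20, i.e. 20 + 10x − 3·(8 + 3x) = 20.
Collecting terms: x − 4 = 20, so x = 24.
Then 2E = 8 + 3·24 = 80, so E = 40, V = 2E/5 = 16, F = 2 + 24 = 26.

40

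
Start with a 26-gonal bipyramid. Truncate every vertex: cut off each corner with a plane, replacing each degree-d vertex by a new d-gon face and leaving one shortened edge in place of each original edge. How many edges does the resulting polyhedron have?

The base solid has V = 28, E = 78, F = 52.
Truncation replaces each original edge-end by a new vertex, so V′ = 2E = 156.
Each original edge survives, and each old vertex of degree d contributes d new edges; summing degrees gives Σd = 2E, so E′ = E + 2E = 3E = 234.
Each original face survives and each original vertex becomes one new face: F′ = F + V = 80.

234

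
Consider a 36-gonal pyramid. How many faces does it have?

37

A pyramid on an n-gon base has one n-gon and n triangles: V = 36 + 1 = 37, E = 2·36 = 72, F = 36 + 1 = 37.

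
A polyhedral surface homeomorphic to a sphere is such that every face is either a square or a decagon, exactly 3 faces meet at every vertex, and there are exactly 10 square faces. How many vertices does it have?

20

Let x be the number of decagons; then F = 10 + x.
Edge–face incidences: 2E = 4·10 + 10·x = 40 + 10x.
Every vertex has degree 3, so 3V = 2E.
Euler: V − E + F = 2 ⇒ (2E)/3 − E + (10 + x) = 2.
Multiply by 6: 2·(2E) − 3·(2E) + 6·(10 + x) = 12, i.e. 60 + 6x − (40 + 10x) = 12.
Collecting terms: −4x + 20 = 12, so −4x = −8, so x = 2.
Then 2E = 40 + 10·2 = 60, so E = 30, V = 2E/3 = 20, F = 10 + 2 = 12.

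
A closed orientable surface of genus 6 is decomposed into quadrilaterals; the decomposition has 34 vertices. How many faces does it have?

44

χ = 2 − 2·6 = -10, and every face is a square so 4F = 2E.
V − E + F = -10 with E = 4F/2 gives 34 − (4/2 − 1)·F = -10, so F = 44 and E = 88.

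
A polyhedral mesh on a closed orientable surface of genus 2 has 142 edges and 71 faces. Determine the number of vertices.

For a closed orientable surface of genus 2, χ = 2 − 2·2 = -2.
V = -2 + E − F = -2 + 142 − 71 = 69.

69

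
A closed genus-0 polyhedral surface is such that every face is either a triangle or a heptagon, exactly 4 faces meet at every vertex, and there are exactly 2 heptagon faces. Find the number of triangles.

14

Let x be the number of triangles; then F = 2 + x.
Edge–face incidences: 2E = 7·2 + 3·x = 14 + 3x.
Every vertex has degree 4, so 4V = 2E.
Euler: V − E + F = 2 ⇒ (2E)/4 − E + (2 + x) = 2.
Multiply by 8: 2·(2E) − 4·(2E) + 8·(2 + x) = 16, i.e. 16 + 8x − 2·(14 + 3x) = 16.
Collecting terms: 2x − 12 = 16, so 2x = 28, so x = 14.
Then 2E = 14 + 3·14 = 56, so E = 28, V = 2E/4 = 14, F = 2 + 14 = 16.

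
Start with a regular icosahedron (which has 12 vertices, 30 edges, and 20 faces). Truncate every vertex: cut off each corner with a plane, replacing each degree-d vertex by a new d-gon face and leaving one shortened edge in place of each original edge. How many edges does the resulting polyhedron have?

Truncation replaces each original edge-end by a new vertex, so V′ = 2E = 60.
Each original edge survives, and each old vertex of degree d contributes d new edges; summing degrees gives Σd = 2E, so E′ = E + 2E = 3E = 90.
Each original face survives and each original vertex becomes one new face: F′ = F + V = 32.

90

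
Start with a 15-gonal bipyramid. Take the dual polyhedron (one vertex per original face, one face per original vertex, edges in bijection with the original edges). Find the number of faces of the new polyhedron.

17

The base solid has V = 17, E = 45, F = 30.
The dual swaps V and F and preserves E: V′ = F = 30, E′ = E = 45, F′ = V = 17.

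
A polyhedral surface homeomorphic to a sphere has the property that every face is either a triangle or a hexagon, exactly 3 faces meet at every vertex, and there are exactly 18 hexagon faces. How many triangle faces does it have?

Let x be the number of triangles; then F = 18 + x.
Edge–face incidences: 2E = 6·18 + 3·x = 108 + 3x.
Every vertex has degree 3, so 3V = 2E.
Euler: V − E + F = 2 ⇒ (2E)/3 − E + (18 + x) = 2.
Multiply by 6: 2·(2E) − 3·(2E) + 6·(18 + x) = 12, i.e. 108 + 6x − (108 + 3x) = 12.
Collecting terms: 3x = 12, so x = 4.
Then 2E = 108 + 3·4 = 120, so E = 60, V = 2E/3 = 40, F = 18 + 4 = 22.

4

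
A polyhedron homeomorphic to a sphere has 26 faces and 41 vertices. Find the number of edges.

65

Here V − E + F = 2.
E = V + F − (2) = 41 + 26 − (2) = 65.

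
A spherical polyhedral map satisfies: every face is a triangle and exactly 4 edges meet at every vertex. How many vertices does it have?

6

Each face has 3 edges and each edge borders two faces, so 2E = 3F.
Each vertex has degree 4, so 4V = 2E and hence V = 3F/4.
Euler: V − E + F = 2 ⇒ (3F/4) − (3F/2) + F = 2.
Multiply by 8: (6 − 12 + 8)F = 16, i.e. 2F = 16.
So F = 8, E = 3·8/2 = 12, V = 3·8/4 = 6.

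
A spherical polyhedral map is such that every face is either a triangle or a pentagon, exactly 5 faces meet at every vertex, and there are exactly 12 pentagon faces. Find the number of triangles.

Let x be the number of triangles; then F = 12 + x.
Edge–face incidences: 2E = 5·12 + 3·x = 60 + 3x.
Every vertex has degree 5, so 5V = 2E.
Euler: V − E + F = 2 ⇒ (2E)/5 − E + (12 + x) = 2.
Multiply by 10: 2·(2E) − 5·(2E) + 10·(12 + x) = 20, i.e. 120 + 10x − 3·(60 + 3x) = 20.
Collecting terms: x − 60 = 20, so x = 80.
Then 2E = 60 + 3·80 = 300, so E = 150, V = 2E/5 = 60, F = 12 + 80 = 92.

80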